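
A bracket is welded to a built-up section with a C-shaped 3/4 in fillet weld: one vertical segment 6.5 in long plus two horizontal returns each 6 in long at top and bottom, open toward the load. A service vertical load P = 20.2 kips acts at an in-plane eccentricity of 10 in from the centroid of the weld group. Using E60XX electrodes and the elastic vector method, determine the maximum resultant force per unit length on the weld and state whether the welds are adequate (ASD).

E60XX → F_EXX = 60 ksi.
Total weld length L_w = 18.5 in. Treat welds as unit-width lines.
Centroid: x̄ = 2×6×3 / 18.5 = 1.946 in from the vertical weld.
Polar moment about centroid: J = I_x + I_y = [6.5³/12 + 2×6×3.25²] + [6.5×1.946² + 2(6³/12 + 6×1.054²)] = 223.6 in³.
Direct shear f_v = P/L_w = 20.2 / 18.5 = 1.092 kip/in (vertical).
Torsion M = P·e = 20.2 × 10 = 202 kip·in.
Critical point at (x, y) = (4.054, 3.25) from centroid. f_tx = M·y/J = 2.936 kip/in; f_ty = M·x/J = 3.663 kip/in.
Resultant f_max = √[f_tx² + (f_v + f_ty)²] = √[2.936² + (1.092 + 3.663)²] = 5.588 kip/in.
Capacity per unit length: r_n/Ω = (1/2.0) × 0.6 × 60 × (0.707 × 0.75) = 9.544 kip/in.
5.588 ≤ 9.544 → adequate.

f_max ≈ 5.59 kip/in; adequate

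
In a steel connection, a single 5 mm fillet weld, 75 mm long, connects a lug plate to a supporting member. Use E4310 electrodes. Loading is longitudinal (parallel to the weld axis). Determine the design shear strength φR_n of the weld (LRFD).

φR_n ≈ 51.3 kN

E43XX → F_EXX = 430 MPa.
Effective throat t_e = 0.707 × 5 = 3.535 mm.
Total length L = 75 mm; A_we = 3.535 × 75 = 265.1 mm².
F_nw = 0.6 F_EXX = 0.6 × 430 = 258 MPa.
φR_n = 0.75 × 258 × 265.1 × 10⁻³ = 51.3 kN.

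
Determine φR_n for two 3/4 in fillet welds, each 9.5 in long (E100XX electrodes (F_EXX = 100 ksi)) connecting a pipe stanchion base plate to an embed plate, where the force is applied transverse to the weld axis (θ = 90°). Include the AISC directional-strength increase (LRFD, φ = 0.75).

φR_n ≈ 680 kip

t_e = 0.707 × 0.75 = 0.5302 in; A_we = 0.5302 × 19 = 10.07 in².
Directional factor: 1.0 + 0.5 sin^1.5(90°) = 1.5.
F_nw = 0.6 × 100 × 1.5 = 90 ksi.
φR_n = 0.75 × 90 × 10.07 = 680 kip.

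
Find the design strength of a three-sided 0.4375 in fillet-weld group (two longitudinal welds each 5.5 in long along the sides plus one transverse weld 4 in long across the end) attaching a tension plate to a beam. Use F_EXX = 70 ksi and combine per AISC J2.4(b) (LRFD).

φR_n ≈ 150 kip

t_e = 0.707 × 0.4375 = 0.3093 in.
R_nwl = 0.6 × 70 × 0.3093 × 11 = 142.9 kip (longitudinal, 2 welds).
R_nwt = 0.6 × 70 × 0.3093 × 4 = 51.96 kip (transverse, base value).
(i) R_nwl + R_nwt = 194.9 kip; (ii) 0.85 R_nwl + 1.5 R_nwt = 199.4 kip.
R_n = max = 199.4 kip [governs: (ii)]; φR_n = 149.6 kip.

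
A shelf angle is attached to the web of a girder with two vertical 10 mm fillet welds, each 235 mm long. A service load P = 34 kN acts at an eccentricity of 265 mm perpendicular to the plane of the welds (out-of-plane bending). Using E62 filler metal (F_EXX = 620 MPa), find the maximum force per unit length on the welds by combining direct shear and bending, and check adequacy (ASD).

f_max ≈ 495 N/mm; adequate

L_w = 2 × 235 = 470 mm; section modulus (unit throat) S = 2 × L²/6 = 18410 mm².
Direct shear f_v = P/L_w = 34×10³/470 = 72.34 N/mm.
Moment M = P × e = 34×10³ × 265 = 9010000 N·mm; bending f_b = M/S = 489.5 N/mm.
f_max = √(f_v² + f_b²) = √(72.34² + 489.5²) = 494.8 N/mm.
r_n/Ω = (1/2.0) × 0.6 × 620 × (0.707 × 10) = 1315 N/mm → adequate.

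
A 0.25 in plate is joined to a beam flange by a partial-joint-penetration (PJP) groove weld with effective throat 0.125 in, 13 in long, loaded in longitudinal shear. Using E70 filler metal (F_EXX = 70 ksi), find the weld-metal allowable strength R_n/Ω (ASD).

Effective throat (given) t_e = 0.125 in.
A_we = 0.125 × 13 = 1.625 in².
F_nw = 0.6 F_EXX = 42 ksi.
R_n/Ω = (42 × 1.625) / 2.0 = 34.12 kips.

R_n/Ω ≈ 34.1 kips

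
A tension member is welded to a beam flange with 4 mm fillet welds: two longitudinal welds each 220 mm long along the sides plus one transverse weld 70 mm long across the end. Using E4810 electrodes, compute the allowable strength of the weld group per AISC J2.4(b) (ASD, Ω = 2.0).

R_n/Ω ≈ 208 kN

E48XX → F_EXX = 480 MPa.
t_e = 0.707 × 4 = 2.828 mm.
R_nwl = 0.6 × 480 × 2.828 × 440 × 10⁻³ = 358.4 kN (longitudinal, 2 welds).
R_nwt = 0.6 × 480 × 2.828 × 70 × 10⁻³ = 57.01 kN (transverse, base value).
(i) R_nwl + R_nwt = 415.4 kN; (ii) 0.85 R_nwl + 1.5 R_nwt = 390.1 kN.
R_n = max = 415.4 kN [governs: (i)]; R_n/Ω = 207.7 kN.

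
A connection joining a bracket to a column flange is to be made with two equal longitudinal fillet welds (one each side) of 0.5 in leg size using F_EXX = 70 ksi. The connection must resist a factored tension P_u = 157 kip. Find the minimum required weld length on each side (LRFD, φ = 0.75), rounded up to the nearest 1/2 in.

L = 7.5 in on each side

Throat t_e = 0.707 × 0.5 = 0.3535 in.
φr_n = 0.75 × 0.6 × 70 × 0.3535 = 11.14 kip/in.
L_req = P_u / φr_n = 157 / 11.14 = 14.1 in total.
Per side: 14.1 / 2 = 7.05 in.
Round up → use L = 7.5 in on each side.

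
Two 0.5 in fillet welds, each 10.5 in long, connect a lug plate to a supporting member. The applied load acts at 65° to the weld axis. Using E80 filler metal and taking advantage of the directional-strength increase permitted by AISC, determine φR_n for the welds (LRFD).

E80XX → F_EXX = 80 ksi.
t_e = 0.707 × 0.5 = 0.3535 in; A_we = 0.3535 × 21 = 7.423 in².
Directional factor: 1.0 + 0.5 sin^1.5(65°) = 1.431.
F_nw = 0.6 × 80 × 1.431 = 68.71 ksi.
φR_n = 0.75 × 68.71 × 7.423 = 382.5 kips.

φR_n ≈ 383 kips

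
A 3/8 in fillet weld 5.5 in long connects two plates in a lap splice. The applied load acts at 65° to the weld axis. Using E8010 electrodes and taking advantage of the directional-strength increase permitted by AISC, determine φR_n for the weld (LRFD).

E80XX → F_EXX = 80 ksi.
t_e = 0.707 × 0.375 = 0.2651 in; A_we = 0.2651 × 5.5 = 1.458 in².
Directional factor: 1.0 + 0.5 sin^1.5(65°) = 1.431.
F_nw = 0.6 × 80 × 1.431 = 68.71 ksi.
φR_n = 0.75 × 68.71 × 1.458 = 75.14 kip.

φR_n ≈ 75.1 kip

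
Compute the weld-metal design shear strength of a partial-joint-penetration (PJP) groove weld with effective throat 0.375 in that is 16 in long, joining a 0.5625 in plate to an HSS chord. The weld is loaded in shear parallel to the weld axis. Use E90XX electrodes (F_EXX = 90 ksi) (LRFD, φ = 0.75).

φR_n ≈ 243 kips

Effective throat (given) t_e = 0.375 in.
A_we = 0.375 × 16 = 6 in².
F_nw = 0.6 F_EXX = 54 ksi.
φR_n = 0.75 × 54 × 6 = 243 kips.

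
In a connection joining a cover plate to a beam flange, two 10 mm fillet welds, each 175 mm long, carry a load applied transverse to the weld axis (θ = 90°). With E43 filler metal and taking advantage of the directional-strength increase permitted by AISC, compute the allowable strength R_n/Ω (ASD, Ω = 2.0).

E43XX → F_EXX = 430 MPa.
t_e = 0.707 × 10 = 7.07 mm; A_we = 7.07 × 350 = 2474 mm².
Directional factor: 1.0 + 0.5 sin^1.5(90°) = 1.5.
F_nw = 0.6 × 430 × 1.5 = 387 MPa.
R_n/Ω = (387 × 2474) / 2.0 × 10⁻³ = 478.8 kN.

R_n/Ω ≈ 479 kN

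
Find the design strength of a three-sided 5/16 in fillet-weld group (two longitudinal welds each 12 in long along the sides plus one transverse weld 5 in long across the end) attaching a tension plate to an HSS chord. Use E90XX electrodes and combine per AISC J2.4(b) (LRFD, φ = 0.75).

E90XX → F_EXX = 90 ksi.
t_e = 0.707 × 0.3125 = 0.2209 in.
R_nwl = 0.6 × 90 × 0.2209 × 24 = 286.3 kip (longitudinal, 2 welds).
R_nwt = 0.6 × 90 × 0.2209 × 5 = 59.65 kip (transverse, base value).
(i) R_nwl + R_nwt = 346 kip; (ii) 0.85 R_nwl + 1.5 R_nwt = 332.9 kip.
R_n = max = 346 kip [governs: (i)]; φR_n = 259.5 kip.

φR_n ≈ 259 kip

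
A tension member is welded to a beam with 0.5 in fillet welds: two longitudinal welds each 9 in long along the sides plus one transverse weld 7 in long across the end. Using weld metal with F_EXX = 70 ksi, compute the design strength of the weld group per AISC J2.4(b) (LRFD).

φR_n ≈ 287 kip

t_e = 0.707 × 0.5 = 0.3535 in.
R_nwl = 0.6 × 70 × 0.3535 × 18 = 267.2 kip (longitudinal, 2 welds).
R_nwt = 0.6 × 70 × 0.3535 × 7 = 103.9 kip (transverse, base value).
(i) R_nwl + R_nwt = 371.2 kip; (ii) 0.85 R_nwl + 1.5 R_nwt = 383.1 kip.
R_n = max = 383.1 kip [governs: (ii)]; φR_n = 287.3 kip.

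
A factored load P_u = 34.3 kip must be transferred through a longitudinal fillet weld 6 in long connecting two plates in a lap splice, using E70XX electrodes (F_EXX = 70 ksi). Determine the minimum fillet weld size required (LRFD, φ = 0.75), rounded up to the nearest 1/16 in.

Total weld length L = 6 in.
Required throat t_e = P_u / (φ × 0.6 F_EXX × L) = 34.3 / (0.75 × 0.6 × 70 × 6) = 0.1815 in.
Required leg w = t_e / 0.707 = 0.2567 in → use 5/16 in.

w = 5/16 in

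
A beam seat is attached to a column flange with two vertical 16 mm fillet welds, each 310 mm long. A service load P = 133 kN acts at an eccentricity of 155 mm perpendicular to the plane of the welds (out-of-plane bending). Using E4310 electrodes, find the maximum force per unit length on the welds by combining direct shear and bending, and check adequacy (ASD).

E43XX → F_EXX = 430 MPa.
L_w = 2 × 310 = 620 mm; section modulus (unit throat) S = 2 × L²/6 = 32030 mm².
Direct shear f_v = P/L_w = 133×10³/620 = 214.5 N/mm.
Moment M = P × e = 133×10³ × 155 = 20615000 N·mm; bending f_b = M/S = 643.5 N/mm.
f_max = √(f_v² + f_b²) = √(214.5² + 643.5²) = 678.4 N/mm.
r_n/Ω = (1/2.0) × 0.6 × 430 × (0.707 × 16) = 1459 N/mm → adequate.

f_max ≈ 678 N/mm; adequate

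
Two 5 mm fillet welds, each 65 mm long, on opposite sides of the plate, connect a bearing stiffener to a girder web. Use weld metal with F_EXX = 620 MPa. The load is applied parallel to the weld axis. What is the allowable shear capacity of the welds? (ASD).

Effective throat t_e = 0.707 × 5 = 3.535 mm.
Total length L = 130 mm; A_we = 3.535 × 130 = 459.5 mm².
F_nw = 0.6 F_EXX = 0.6 × 620 = 372 MPa.
R_n = 372 × 459.5 × 10⁻³ = 171 kN; R_n/Ω = 171/2.0 = 85.48 kN.

R_n/Ω ≈ 85.5 kN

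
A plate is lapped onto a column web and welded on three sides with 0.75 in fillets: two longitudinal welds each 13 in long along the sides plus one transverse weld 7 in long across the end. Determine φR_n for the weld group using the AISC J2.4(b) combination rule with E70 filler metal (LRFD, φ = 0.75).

E70XX → F_EXX = 70 ksi.
t_e = 0.707 × 0.75 = 0.5302 in.
R_nwl = 0.6 × 70 × 0.5302 × 26 = 579 kips (longitudinal, 2 welds).
R_nwt = 0.6 × 70 × 0.5302 × 7 = 155.9 kips (transverse, base value).
(i) R_nwl + R_nwt = 734.9 kips; (ii) 0.85 R_nwl + 1.5 R_nwt = 726 kips.
R_n = max = 734.9 kips [governs: (i)]; φR_n = 551.2 kips.

φR_n ≈ 551 kips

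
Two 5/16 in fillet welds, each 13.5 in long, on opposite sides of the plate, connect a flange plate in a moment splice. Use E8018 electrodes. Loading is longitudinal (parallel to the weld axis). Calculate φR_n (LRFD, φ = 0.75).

E80XX → F_EXX = 80 ksi.
Effective throat t_e = 0.707 × 0.3125 = 0.2209 in.
Total length L = 27 in; A_we = 0.2209 × 27 = 5.965 in².
F_nw = 0.6 F_EXX = 0.6 × 80 = 48 ksi.
φR_n = 0.75 × 48 × 5.965 = 214.8 kip.

φR_n ≈ 215 kip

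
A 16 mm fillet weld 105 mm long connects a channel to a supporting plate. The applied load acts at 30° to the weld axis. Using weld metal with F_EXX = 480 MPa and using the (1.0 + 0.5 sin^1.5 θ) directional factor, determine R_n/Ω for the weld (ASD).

t_e = 0.707 × 16 = 11.31 mm; A_we = 11.31 × 105 = 1188 mm².
Directional factor: 1.0 + 0.5 sin^1.5(30°) = 1.177.
F_nw = 0.6 × 480 × 1.177 = 338.9 MPa.
R_n/Ω = (338.9 × 1188) / 2.0 × 10⁻³ = 201.3 kN.

R_n/Ω ≈ 201 kN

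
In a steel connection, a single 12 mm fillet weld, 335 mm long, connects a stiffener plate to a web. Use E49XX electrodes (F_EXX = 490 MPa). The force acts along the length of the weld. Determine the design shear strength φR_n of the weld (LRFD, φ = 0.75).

φR_n ≈ 627 kN

Effective throat t_e = 0.707 × 12 = 8.484 mm.
Total length L = 335 mm; A_we = 8.484 × 335 = 2842 mm².
F_nw = 0.6 F_EXX = 0.6 × 490 = 294 MPa.
φR_n = 0.75 × 294 × 2842 × 10⁻³ = 626.7 kN.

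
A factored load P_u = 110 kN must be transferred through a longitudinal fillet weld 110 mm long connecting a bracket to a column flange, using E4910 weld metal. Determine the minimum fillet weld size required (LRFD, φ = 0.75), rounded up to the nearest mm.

w = 7 mm

E49XX → F_EXX = 490 MPa.
Total weld length L = 110 mm.
Required throat t_e = P_u / (φ × 0.6 F_EXX × L) = 110 / (0.75 × 0.6 × 490 × 110 × 10⁻³) = 4.535 mm.
Required leg w = t_e / 0.707 = 6.415 mm → use 7 mm.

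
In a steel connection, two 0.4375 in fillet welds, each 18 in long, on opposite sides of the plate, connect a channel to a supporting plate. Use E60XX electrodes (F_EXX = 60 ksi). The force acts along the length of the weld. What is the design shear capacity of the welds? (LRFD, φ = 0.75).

Effective throat t_e = 0.707 × 0.4375 = 0.3093 in.
Total length L = 36 in; A_we = 0.3093 × 36 = 11.14 in².
F_nw = 0.6 F_EXX = 0.6 × 60 = 36 ksi.
φR_n = 0.75 × 36 × 11.14 = 300.7 kip.

φR_n ≈ 301 kip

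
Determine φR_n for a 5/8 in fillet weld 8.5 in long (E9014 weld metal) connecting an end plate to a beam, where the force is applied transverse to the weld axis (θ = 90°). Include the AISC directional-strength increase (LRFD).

φR_n ≈ 228 kips

E90XX → F_EXX = 90 ksi.
t_e = 0.707 × 0.625 = 0.4419 in; A_we = 0.4419 × 8.5 = 3.756 in².
Directional factor: 1.0 + 0.5 sin^1.5(90°) = 1.5.
F_nw = 0.6 × 90 × 1.5 = 81 ksi.
φR_n = 0.75 × 81 × 3.756 = 228.2 kips.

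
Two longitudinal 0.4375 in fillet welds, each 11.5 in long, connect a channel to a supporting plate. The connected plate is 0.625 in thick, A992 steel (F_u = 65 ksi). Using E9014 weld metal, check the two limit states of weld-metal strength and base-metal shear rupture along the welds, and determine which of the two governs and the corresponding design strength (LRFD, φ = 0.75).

E90XX → F_EXX = 90 ksi.
t_e = 0.707 × 0.4375 = 0.3093 in; L = 23 in.
Weld metal: φR_n = 0.75 × 0.6 × 90 × 0.3093 × 23 = 288.1 kip.
Base metal (shear rupture): φR_n = 0.75 × 0.6 × 65 × 0.625 × 23 = 420.5 kip.
Governing: weld metal.

φR_n ≈ 288 kip (weld metal governs)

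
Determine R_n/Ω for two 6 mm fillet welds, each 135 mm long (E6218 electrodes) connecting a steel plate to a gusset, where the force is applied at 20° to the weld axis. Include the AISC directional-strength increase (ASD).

R_n/Ω ≈ 234 kN

E62XX → F_EXX = 620 MPa.
t_e = 0.707 × 6 = 4.242 mm; A_we = 4.242 × 270 = 1145 mm².
Directional factor: 1.0 + 0.5 sin^1.5(20°) = 1.1.
F_nw = 0.6 × 620 × 1.1 = 409.2 MPa.
R_n/Ω = (409.2 × 1145) / 2.0 × 10⁻³ = 234.3 kN.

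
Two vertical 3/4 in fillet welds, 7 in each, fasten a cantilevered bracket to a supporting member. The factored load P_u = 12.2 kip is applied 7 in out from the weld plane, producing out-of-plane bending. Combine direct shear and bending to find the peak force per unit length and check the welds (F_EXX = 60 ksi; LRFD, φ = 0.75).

L_w = 2 × 7 = 14 in; section modulus (unit throat) S = 2 × L²/6 = 16.33 in².
Direct shear f_v = P/L_w = 12.2/14 = 0.8714 kip/in.
Moment M = P × e = 12.2 × 7 = 85.4 kip·in; bending f_b = M/S = 5.229 kip/in.
f_max = √(f_v² + f_b²) = √(0.8714² + 5.229²) = 5.301 kip/in.
φr_n = 0.75 × 0.6 × 60 × (0.707 × 0.75) = 14.32 kip/in → adequate.

f_max ≈ 5.3 kip/in; adequate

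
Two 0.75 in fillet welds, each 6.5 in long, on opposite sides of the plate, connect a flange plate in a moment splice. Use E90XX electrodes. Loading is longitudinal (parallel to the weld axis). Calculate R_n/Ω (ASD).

R_n/Ω ≈ 186 kips

E90XX → F_EXX = 90 ksi.
Effective throat t_e = 0.707 × 0.75 = 0.5302 in.
Total length L = 13 in; A_we = 0.5302 × 13 = 6.893 in².
F_nw = 0.6 F_EXX = 0.6 × 90 = 54 ksi.
R_n = 54 × 6.893 = 372.2 kips; R_n/Ω = 372.2/2.0 = 186.1 kips.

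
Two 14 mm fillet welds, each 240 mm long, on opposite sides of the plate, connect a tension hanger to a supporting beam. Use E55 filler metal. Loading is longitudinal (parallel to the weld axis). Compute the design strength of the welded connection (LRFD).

E55XX → F_EXX = 550 MPa.
Effective throat t_e = 0.707 × 14 = 9.898 mm.
Total length L = 480 mm; A_we = 9.898 × 480 = 4751 mm².
F_nw = 0.6 F_EXX = 0.6 × 550 = 330 MPa.
φR_n = 0.75 × 330 × 4751 × 10⁻³ = 1176 kN.

φR_n ≈ 1180 kN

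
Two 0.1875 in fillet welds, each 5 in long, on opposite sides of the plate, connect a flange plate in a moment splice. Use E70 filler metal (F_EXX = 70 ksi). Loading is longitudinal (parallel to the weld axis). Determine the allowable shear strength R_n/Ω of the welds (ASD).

Effective throat t_e = 0.707 × 0.1875 = 0.1326 in.
Total length L = 10 in; A_we = 0.1326 × 10 = 1.326 in².
F_nw = 0.6 F_EXX = 0.6 × 70 = 42 ksi.
R_n = 42 × 1.326 = 55.68 kip; R_n/Ω = 55.68/2.0 = 27.84 kip.

R_n/Ω ≈ 27.8 kip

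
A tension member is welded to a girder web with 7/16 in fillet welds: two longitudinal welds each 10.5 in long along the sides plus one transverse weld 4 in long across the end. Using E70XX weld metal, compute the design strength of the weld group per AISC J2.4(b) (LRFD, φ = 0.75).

E70XX → F_EXX = 70 ksi.
t_e = 0.707 × 0.4375 = 0.3093 in.
R_nwl = 0.6 × 70 × 0.3093 × 21 = 272.8 kips (longitudinal, 2 welds).
R_nwt = 0.6 × 70 × 0.3093 × 4 = 51.96 kips (transverse, base value).
(i) R_nwl + R_nwt = 324.8 kips; (ii) 0.85 R_nwl + 1.5 R_nwt = 309.8 kips.
R_n = max = 324.8 kips [governs: (i)]; φR_n = 243.6 kips.

φR_n ≈ 244 kips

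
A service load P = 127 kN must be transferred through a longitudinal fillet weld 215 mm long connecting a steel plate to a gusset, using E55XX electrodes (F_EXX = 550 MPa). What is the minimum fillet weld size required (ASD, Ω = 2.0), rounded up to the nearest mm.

Total weld length L = 215 mm.
Required throat t_e = P × Ω / (0.6 F_EXX × L) = 127 × 2.0 / (0.6 × 550 × 215 × 10⁻³) = 3.58 mm.
Required leg w = t_e / 0.707 = 5.064 mm → use 6 mm.

w = 6 mm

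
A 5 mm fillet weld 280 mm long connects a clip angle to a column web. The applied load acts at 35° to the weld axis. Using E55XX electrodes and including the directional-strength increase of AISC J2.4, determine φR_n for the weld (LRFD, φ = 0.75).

E55XX → F_EXX = 550 MPa.
t_e = 0.707 × 5 = 3.535 mm; A_we = 3.535 × 280 = 989.8 mm².
Directional factor: 1.0 + 0.5 sin^1.5(35°) = 1.217.
F_nw = 0.6 × 550 × 1.217 = 401.7 MPa.
φR_n = 0.75 × 401.7 × 989.8 × 10⁻³ = 298.2 kN.

φR_n ≈ 298 kN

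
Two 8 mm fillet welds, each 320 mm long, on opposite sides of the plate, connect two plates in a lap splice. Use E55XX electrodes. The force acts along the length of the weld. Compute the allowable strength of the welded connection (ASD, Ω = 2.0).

R_n/Ω ≈ 597 kN

E55XX → F_EXX = 550 MPa.
Effective throat t_e = 0.707 × 8 = 5.656 mm.
Total length L = 640 mm; A_we = 5.656 × 640 = 3620 mm².
F_nw = 0.6 F_EXX = 0.6 × 550 = 330 MPa.
R_n = 330 × 3620 × 10⁻³ = 1195 kN; R_n/Ω = 1195/2.0 = 597.3 kN.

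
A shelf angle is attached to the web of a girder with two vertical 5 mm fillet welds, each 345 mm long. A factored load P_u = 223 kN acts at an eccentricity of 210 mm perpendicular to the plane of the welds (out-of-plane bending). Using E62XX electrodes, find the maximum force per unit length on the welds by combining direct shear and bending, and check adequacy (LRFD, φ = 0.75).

E62XX → F_EXX = 620 MPa.
L_w = 2 × 345 = 690 mm; section modulus (unit throat) S = 2 × L²/6 = 39680 mm².
Direct shear f_v = P/L_w = 223×10³/690 = 323.2 N/mm.
Moment M = P × e = 223×10³ × 210 = 46830000 N·mm; bending f_b = M/S = 1180 N/mm.
f_max = √(f_v² + f_b²) = √(323.2² + 1180²) = 1224 N/mm.
φr_n = 0.75 × 0.6 × 620 × (0.707 × 5) = 986.3 N/mm → NOT adequate.

f_max ≈ 1220 N/mm; NOT adequate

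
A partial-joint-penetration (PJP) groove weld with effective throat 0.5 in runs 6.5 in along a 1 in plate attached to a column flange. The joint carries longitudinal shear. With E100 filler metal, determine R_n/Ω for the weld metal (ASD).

E100XX → F_EXX = 100 ksi.
Effective throat (given) t_e = 0.5 in.
A_we = 0.5 × 6.5 = 3.25 in².
F_nw = 0.6 F_EXX = 60 ksi.
R_n/Ω = (60 × 3.25) / 2.0 = 97.5 kip.

R_n/Ω ≈ 97.5 kip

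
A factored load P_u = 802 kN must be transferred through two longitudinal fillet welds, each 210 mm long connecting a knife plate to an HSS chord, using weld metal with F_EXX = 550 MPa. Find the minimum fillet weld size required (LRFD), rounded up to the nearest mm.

Total weld length L = 420 mm.
Required throat t_e = P_u / (φ × 0.6 F_EXX × L) = 802 / (0.75 × 0.6 × 550 × 420 × 10⁻³) = 7.715 mm.
Required leg w = t_e / 0.707 = 10.91 mm → use 11 mm.

w = 11 mm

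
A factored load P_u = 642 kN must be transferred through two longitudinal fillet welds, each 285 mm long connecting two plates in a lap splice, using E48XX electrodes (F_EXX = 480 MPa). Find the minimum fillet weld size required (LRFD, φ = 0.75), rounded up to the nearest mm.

w = 8 mm

Total weld length L = 570 mm.
Required throat t_e = P_u / (φ × 0.6 F_EXX × L) = 642 / (0.75 × 0.6 × 480 × 570 × 10⁻³) = 5.214 mm.
Required leg w = t_e / 0.707 = 7.375 mm → use 8 mm.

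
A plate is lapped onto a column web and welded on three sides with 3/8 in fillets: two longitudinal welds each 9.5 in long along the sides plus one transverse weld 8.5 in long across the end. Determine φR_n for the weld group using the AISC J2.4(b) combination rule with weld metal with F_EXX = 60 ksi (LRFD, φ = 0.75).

t_e = 0.707 × 0.375 = 0.2651 in.
R_nwl = 0.6 × 60 × 0.2651 × 19 = 181.3 kip (longitudinal, 2 welds).
R_nwt = 0.6 × 60 × 0.2651 × 8.5 = 81.13 kip (transverse, base value).
(i) R_nwl + R_nwt = 262.5 kip; (ii) 0.85 R_nwl + 1.5 R_nwt = 275.8 kip.
R_n = max = 275.8 kip [governs: (ii)]; φR_n = 206.9 kip.

φR_n ≈ 207 kip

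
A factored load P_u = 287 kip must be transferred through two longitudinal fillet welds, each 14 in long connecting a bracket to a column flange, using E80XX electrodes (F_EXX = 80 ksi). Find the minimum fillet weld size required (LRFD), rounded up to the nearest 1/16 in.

w = 7/16 in

Total weld length L = 28 in.
Required throat t_e = P_u / (φ × 0.6 F_EXX × L) = 287 / (0.75 × 0.6 × 80 × 28) = 0.2847 in.
Required leg w = t_e / 0.707 = 0.4027 in → use 7/16 in.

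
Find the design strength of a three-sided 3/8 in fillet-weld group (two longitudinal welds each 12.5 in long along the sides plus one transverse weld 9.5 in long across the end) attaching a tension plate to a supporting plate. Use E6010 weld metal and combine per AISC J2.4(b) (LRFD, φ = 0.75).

E60XX → F_EXX = 60 ksi.
t_e = 0.707 × 0.375 = 0.2651 in.
R_nwl = 0.6 × 60 × 0.2651 × 25 = 238.6 kips (longitudinal, 2 welds).
R_nwt = 0.6 × 60 × 0.2651 × 9.5 = 90.67 kips (transverse, base value).
(i) R_nwl + R_nwt = 329.3 kips; (ii) 0.85 R_nwl + 1.5 R_nwt = 338.8 kips.
R_n = max = 338.8 kips [governs: (ii)]; φR_n = 254.1 kips.

φR_n ≈ 254 kips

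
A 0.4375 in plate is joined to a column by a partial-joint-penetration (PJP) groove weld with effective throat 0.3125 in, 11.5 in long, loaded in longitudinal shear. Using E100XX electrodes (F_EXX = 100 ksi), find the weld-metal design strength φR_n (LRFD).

φR_n ≈ 162 kips

Effective throat (given) t_e = 0.3125 in.
A_we = 0.3125 × 11.5 = 3.594 in².
F_nw = 0.6 F_EXX = 60 ksi.
φR_n = 0.75 × 60 × 3.594 = 161.7 kips.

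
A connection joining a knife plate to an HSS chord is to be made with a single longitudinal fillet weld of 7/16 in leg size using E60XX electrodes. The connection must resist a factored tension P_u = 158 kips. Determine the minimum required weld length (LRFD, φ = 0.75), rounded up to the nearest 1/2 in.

L = 19 in

E60XX → F_EXX = 60 ksi.
Throat t_e = 0.707 × 0.4375 = 0.3093 in.
φr_n = 0.75 × 0.6 × 60 × 0.3093 = 8.351 kips/in.
L_req = P_u / φr_n = 158 / 8.351 = 18.92 in total.
Round up → use L = 19 in.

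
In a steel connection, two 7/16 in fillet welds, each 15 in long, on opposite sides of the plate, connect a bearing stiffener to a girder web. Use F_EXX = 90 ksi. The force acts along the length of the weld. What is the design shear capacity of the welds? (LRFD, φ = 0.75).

Effective throat t_e = 0.707 × 0.4375 = 0.3093 in.
Total length L = 30 in; A_we = 0.3093 × 30 = 9.279 in².
F_nw = 0.6 F_EXX = 0.6 × 90 = 54 ksi.
φR_n = 0.75 × 54 × 9.279 = 375.8 kip.

φR_n ≈ 376 kip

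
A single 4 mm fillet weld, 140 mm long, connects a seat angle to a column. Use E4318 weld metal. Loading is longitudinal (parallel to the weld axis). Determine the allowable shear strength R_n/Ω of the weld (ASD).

E43XX → F_EXX = 430 MPa.
Effective throat t_e = 0.707 × 4 = 2.828 mm.
Total length L = 140 mm; A_we = 2.828 × 140 = 395.9 mm².
F_nw = 0.6 F_EXX = 0.6 × 430 = 258 MPa.
R_n = 258 × 395.9 × 10⁻³ = 102.1 kN; R_n/Ω = 102.1/2.0 = 51.07 kN.

R_n/Ω ≈ 51.1 kN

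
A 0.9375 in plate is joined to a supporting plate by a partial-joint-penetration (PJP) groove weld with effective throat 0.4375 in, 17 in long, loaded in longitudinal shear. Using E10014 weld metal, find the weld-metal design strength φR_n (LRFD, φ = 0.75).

E100XX → F_EXX = 100 ksi.
Effective throat (given) t_e = 0.4375 in.
A_we = 0.4375 × 17 = 7.438 in².
F_nw = 0.6 F_EXX = 60 ksi.
φR_n = 0.75 × 60 × 7.438 = 334.7 kips.

φR_n ≈ 335 kips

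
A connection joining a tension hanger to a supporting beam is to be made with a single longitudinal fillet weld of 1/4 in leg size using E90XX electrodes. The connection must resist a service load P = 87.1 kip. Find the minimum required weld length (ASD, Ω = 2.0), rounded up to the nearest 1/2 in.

L = 18.5 in

E90XX → F_EXX = 90 ksi.
Throat t_e = 0.707 × 0.25 = 0.1767 in.
r_n/Ω = (0.6 × 90 × 0.1767) / 2.0 = 4.772 kip/in.
L_req = P / (r_n/Ω) = 87.1 / 4.772 = 18.25 in total.
Round up → use L = 18.5 in.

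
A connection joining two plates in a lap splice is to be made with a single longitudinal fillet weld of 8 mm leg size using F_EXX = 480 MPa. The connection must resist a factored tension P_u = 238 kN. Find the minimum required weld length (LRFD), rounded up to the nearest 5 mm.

L = 195 mm

Throat t_e = 0.707 × 8 = 5.656 mm.
φr_n = 0.75 × 0.6 × 480 × 5.656 × 10⁻³ = 1.222 kN/mm.
L_req = P_u / φr_n = 238 / 1.222 = 194.8 mm total.
Round up → use L = 195 mm.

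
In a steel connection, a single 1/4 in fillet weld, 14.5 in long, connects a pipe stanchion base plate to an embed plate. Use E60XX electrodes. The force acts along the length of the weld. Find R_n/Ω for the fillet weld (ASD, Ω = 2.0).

E60XX → F_EXX = 60 ksi.
Effective throat t_e = 0.707 × 0.25 = 0.1767 in.
Total length L = 14.5 in; A_we = 0.1767 × 14.5 = 2.563 in².
F_nw = 0.6 F_EXX = 0.6 × 60 = 36 ksi.
R_n = 36 × 2.563 = 92.26 kips; R_n/Ω = 92.26/2.0 = 46.13 kips.

R_n/Ω ≈ 46.1 kips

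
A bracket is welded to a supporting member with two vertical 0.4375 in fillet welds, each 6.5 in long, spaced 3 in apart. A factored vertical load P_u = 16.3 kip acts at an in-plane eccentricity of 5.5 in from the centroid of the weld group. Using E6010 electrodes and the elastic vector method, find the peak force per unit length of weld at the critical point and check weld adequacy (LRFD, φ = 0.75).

E60XX → F_EXX = 60 ksi.
Total weld length L_w = 13 in. Treat welds as unit-width lines.
Polar moment about centroid: J = 2[d³/12 + d(b/2)²] = 2[6.5³/12 + 6.5×1.5²] = 75.02 in³.
Direct shear f_v = P/L_w = 16.3 / 13 = 1.254 kip/in (vertical).
Torsion M = P·e = 16.3 × 5.5 = 89.65 kip·in.
Critical point at (x, y) = (1.5, 3.25) from centroid. f_tx = M·y/J = 3.884 kip/in; f_ty = M·x/J = 1.793 kip/in.
Resultant f_max = √[f_tx² + (f_v + f_ty)²] = √[3.884² + (1.254 + 1.793)²] = 4.936 kip/in.
Capacity per unit length: φr_n = 0.75 × 0.6 × 60 × (0.707 × 0.4375) = 8.351 kip/in.
4.936 ≤ 8.351 → adequate.

f_max ≈ 4.94 kip/in; adequate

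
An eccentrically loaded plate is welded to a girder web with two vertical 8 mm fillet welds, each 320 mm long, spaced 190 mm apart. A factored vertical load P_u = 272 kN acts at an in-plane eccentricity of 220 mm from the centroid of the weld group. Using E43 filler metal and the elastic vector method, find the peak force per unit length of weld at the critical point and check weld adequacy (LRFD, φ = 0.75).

f_max ≈ 1260 N/mm; NOT adequate

E43XX → F_EXX = 430 MPa.
Total weld length L_w = 640 mm. Treat welds as unit-width lines.
Polar moment about centroid: J = 2[d³/12 + d(b/2)²] = 2[320³/12 + 320×95²] = 11240000 mm³.
Direct shear f_v = P/L_w = 272×10³ / 640 = 425 N/mm (vertical).
Torsion M = P·e = 272×10³ × 220 = 59840000 N·mm.
Critical point at (x, y) = (95, 160) from centroid. f_tx = M·y/J = 852 N/mm; f_ty = M·x/J = 505.9 N/mm.
Resultant f_max = √[f_tx² + (f_v + f_ty)²] = √[852² + (425 + 505.9)²] = 1262 N/mm.
Capacity per unit length: φr_n = 0.75 × 0.6 × 430 × (0.707 × 8) = 1094 N/mm.
1262 > 1094 → NOT adequate.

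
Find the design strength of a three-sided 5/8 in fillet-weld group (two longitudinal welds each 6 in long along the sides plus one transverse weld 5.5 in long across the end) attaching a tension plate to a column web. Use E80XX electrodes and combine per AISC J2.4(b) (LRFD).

φR_n ≈ 293 kip

E80XX → F_EXX = 80 ksi.
t_e = 0.707 × 0.625 = 0.4419 in.
R_nwl = 0.6 × 80 × 0.4419 × 12 = 254.5 kip (longitudinal, 2 welds).
R_nwt = 0.6 × 80 × 0.4419 × 5.5 = 116.7 kip (transverse, base value).
(i) R_nwl + R_nwt = 371.2 kip; (ii) 0.85 R_nwl + 1.5 R_nwt = 391.3 kip.
R_n = max = 391.3 kip [governs: (ii)]; φR_n = 293.5 kip.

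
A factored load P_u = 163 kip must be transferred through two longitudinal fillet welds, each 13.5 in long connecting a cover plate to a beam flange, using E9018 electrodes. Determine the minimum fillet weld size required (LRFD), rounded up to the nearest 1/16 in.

E90XX → F_EXX = 90 ksi.
Total weld length L = 27 in.
Required throat t_e = P_u / (φ × 0.6 F_EXX × L) = 163 / (0.75 × 0.6 × 90 × 27) = 0.1491 in.
Required leg w = t_e / 0.707 = 0.2108 in → use 1/4 in.

w = 1/4 in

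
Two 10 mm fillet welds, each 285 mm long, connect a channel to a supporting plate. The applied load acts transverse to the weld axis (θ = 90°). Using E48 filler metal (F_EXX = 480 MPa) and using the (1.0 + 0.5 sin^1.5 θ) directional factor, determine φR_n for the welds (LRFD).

t_e = 0.707 × 10 = 7.07 mm; A_we = 7.07 × 570 = 4030 mm².
Directional factor: 1.0 + 0.5 sin^1.5(90°) = 1.5.
F_nw = 0.6 × 480 × 1.5 = 432 MPa.
φR_n = 0.75 × 432 × 4030 × 10⁻³ = 1306 kN.

φR_n ≈ 1310 kN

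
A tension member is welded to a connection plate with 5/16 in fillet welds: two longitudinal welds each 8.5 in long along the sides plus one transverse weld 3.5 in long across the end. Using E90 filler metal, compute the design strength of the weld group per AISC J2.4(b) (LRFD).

E90XX → F_EXX = 90 ksi.
t_e = 0.707 × 0.3125 = 0.2209 in.
R_nwl = 0.6 × 90 × 0.2209 × 17 = 202.8 kips (longitudinal, 2 welds).
R_nwt = 0.6 × 90 × 0.2209 × 3.5 = 41.76 kips (transverse, base value).
(i) R_nwl + R_nwt = 244.6 kips; (ii) 0.85 R_nwl + 1.5 R_nwt = 235 kips.
R_n = max = 244.6 kips [governs: (i)]; φR_n = 183.4 kips.

φR_n ≈ 183 kips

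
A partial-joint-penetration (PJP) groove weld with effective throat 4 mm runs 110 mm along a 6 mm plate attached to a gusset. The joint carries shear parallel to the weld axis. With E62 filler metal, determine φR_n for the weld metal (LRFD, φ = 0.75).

φR_n ≈ 123 kN

E62XX → F_EXX = 620 MPa.
Effective throat (given) t_e = 4 mm.
A_we = 4 × 110 = 440 mm².
F_nw = 0.6 F_EXX = 372 MPa.
φR_n = 0.75 × 372 × 440 × 10⁻³ = 122.8 kN.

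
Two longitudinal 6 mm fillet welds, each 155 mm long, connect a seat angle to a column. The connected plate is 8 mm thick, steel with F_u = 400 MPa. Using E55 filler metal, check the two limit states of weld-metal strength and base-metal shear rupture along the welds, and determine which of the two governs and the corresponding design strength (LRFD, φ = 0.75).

E55XX → F_EXX = 550 MPa.
t_e = 0.707 × 6 = 4.242 mm; L = 310 mm.
Weld metal: φR_n = 0.75 × 0.6 × 550 × 4.242 × 310 × 10⁻³ = 325.5 kN.
Base metal (shear rupture): φR_n = 0.75 × 0.6 × 400 × 8 × 310 × 10⁻³ = 446.4 kN.
Governing: weld metal.

φR_n ≈ 325 kN (weld metal governs)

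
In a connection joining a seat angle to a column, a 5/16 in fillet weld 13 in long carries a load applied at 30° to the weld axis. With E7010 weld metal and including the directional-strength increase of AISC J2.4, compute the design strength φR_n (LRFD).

φR_n ≈ 106 kips

E70XX → F_EXX = 70 ksi.
t_e = 0.707 × 0.3125 = 0.2209 in; A_we = 0.2209 × 13 = 2.872 in².
Directional factor: 1.0 + 0.5 sin^1.5(30°) = 1.177.
F_nw = 0.6 × 70 × 1.177 = 49.42 ksi.
φR_n = 0.75 × 49.42 × 2.872 = 106.5 kips.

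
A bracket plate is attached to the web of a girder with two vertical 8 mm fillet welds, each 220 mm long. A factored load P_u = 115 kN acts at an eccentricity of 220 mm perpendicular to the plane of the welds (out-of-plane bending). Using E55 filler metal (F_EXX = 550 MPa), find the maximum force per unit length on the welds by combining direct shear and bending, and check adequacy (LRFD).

f_max ≈ 1590 N/mm; NOT adequate

L_w = 2 × 220 = 440 mm; section modulus (unit throat) S = 2 × L²/6 = 16130 mm².
Direct shear f_v = P/L_w = 115×10³/440 = 261.4 N/mm.
Moment M = P × e = 115×10³ × 220 = 25300000 N·mm; bending f_b = M/S = 1568 N/mm.
f_max = √(f_v² + f_b²) = √(261.4² + 1568²) = 1590 N/mm.
φr_n = 0.75 × 0.6 × 550 × (0.707 × 8) = 1400 N/mm → NOT adequate.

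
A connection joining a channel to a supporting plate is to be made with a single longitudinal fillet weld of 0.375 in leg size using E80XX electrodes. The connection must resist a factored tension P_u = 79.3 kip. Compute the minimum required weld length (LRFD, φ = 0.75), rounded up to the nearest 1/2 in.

E80XX → F_EXX = 80 ksi.
Throat t_e = 0.707 × 0.375 = 0.2651 in.
φr_n = 0.75 × 0.6 × 80 × 0.2651 = 9.544 kip/in.
L_req = P_u / φr_n = 79.3 / 9.544 = 8.308 in total.
Round up → use L = 8.5 in.

L = 8.5 in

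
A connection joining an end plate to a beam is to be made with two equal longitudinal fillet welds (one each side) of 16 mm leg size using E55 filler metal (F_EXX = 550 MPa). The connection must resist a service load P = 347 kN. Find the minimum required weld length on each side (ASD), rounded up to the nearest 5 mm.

Throat t_e = 0.707 × 16 = 11.31 mm.
r_n/Ω = (0.6 × 550 × 11.31) / 2.0 = 1866 N/mm = 1.866 kN/mm.
L_req = P / (r_n/Ω) = 347 / 1.866 = 185.9 mm total.
Per side: 185.9 / 2 = 92.96 mm.
Round up → use L = 95 mm on each side.

L = 95 mm on each side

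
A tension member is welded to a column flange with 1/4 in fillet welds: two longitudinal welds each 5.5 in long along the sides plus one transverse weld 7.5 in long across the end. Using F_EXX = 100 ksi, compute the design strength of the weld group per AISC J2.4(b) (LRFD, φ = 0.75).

φR_n ≈ 164 kips

t_e = 0.707 × 0.25 = 0.1767 in.
R_nwl = 0.6 × 100 × 0.1767 × 11 = 116.7 kips (longitudinal, 2 welds).
R_nwt = 0.6 × 100 × 0.1767 × 7.5 = 79.54 kips (transverse, base value).
(i) R_nwl + R_nwt = 196.2 kips; (ii) 0.85 R_nwl + 1.5 R_nwt = 218.5 kips.
R_n = max = 218.5 kips [governs: (ii)]; φR_n = 163.8 kips.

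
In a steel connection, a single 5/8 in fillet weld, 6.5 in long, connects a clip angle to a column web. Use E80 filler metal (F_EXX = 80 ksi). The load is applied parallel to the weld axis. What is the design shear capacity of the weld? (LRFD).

φR_n ≈ 103 kips

Effective throat t_e = 0.707 × 0.625 = 0.4419 in.
Total length L = 6.5 in; A_we = 0.4419 × 6.5 = 2.872 in².
F_nw = 0.6 F_EXX = 0.6 × 80 = 48 ksi.
φR_n = 0.75 × 48 × 2.872 = 103.4 kips.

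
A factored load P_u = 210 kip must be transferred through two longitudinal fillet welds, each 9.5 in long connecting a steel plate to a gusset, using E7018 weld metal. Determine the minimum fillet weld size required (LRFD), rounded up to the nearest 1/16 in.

E70XX → F_EXX = 70 ksi.
Total weld length L = 19 in.
Required throat t_e = P_u / (φ × 0.6 F_EXX × L) = 210 / (0.75 × 0.6 × 70 × 19) = 0.3509 in.
Required leg w = t_e / 0.707 = 0.4963 in → use 1/2 in.

w = 1/2 in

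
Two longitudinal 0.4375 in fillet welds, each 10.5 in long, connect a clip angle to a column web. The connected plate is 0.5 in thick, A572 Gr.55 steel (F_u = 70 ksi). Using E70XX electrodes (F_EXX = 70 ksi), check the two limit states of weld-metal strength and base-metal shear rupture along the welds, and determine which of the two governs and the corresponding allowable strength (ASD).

R_n/Ω ≈ 136 kips (weld metal governs)

t_e = 0.707 × 0.4375 = 0.3093 in; L = 21 in.
Weld metal: R_n/Ω = (1/2.0) × 0.6 × 70 × 0.3093 × 21 = 136.4 kips.
Base metal (shear rupture): R_n/Ω = (1/2.0) × 0.6 × 70 × 0.5 × 21 = 220.5 kips.
Governing: weld metal.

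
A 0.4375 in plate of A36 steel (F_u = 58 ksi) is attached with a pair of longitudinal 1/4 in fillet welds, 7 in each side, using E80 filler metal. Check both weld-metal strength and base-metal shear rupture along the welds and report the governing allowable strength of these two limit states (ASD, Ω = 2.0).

E80XX → F_EXX = 80 ksi.
t_e = 0.707 × 0.25 = 0.1767 in; L = 14 in.
Weld metal: R_n/Ω = (1/2.0) × 0.6 × 80 × 0.1767 × 14 = 59.39 kips.
Base metal (shear rupture): R_n/Ω = (1/2.0) × 0.6 × 58 × 0.4375 × 14 = 106.6 kips.
Governing: weld metal.

R_n/Ω ≈ 59.4 kips (weld metal governs)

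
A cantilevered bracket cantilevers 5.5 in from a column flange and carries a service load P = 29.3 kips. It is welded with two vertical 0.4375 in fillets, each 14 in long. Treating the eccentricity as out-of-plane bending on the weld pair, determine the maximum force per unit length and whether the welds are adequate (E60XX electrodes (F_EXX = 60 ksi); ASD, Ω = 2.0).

L_w = 2 × 14 = 28 in; section modulus (unit throat) S = 2 × L²/6 = 65.33 in².
Direct shear f_v = P/L_w = 29.3/28 = 1.046 kip/in.
Moment M = P × e = 29.3 × 5.5 = 161.15 kip·in; bending f_b = M/S = 2.467 kip/in.
f_max = √(f_v² + f_b²) = √(1.046² + 2.467²) = 2.679 kip/in.
r_n/Ω = (1/2.0) × 0.6 × 60 × (0.707 × 0.4375) = 5.568 kip/in → adequate.

f_max ≈ 2.68 kip/in; adequate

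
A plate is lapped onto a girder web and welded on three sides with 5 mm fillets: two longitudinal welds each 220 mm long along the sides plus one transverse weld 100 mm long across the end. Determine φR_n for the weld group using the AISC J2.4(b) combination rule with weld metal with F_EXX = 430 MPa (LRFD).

t_e = 0.707 × 5 = 3.535 mm.
R_nwl = 0.6 × 430 × 3.535 × 440 × 10⁻³ = 401.3 kN (longitudinal, 2 welds).
R_nwt = 0.6 × 430 × 3.535 × 100 × 10⁻³ = 91.2 kN (transverse, base value).
(i) R_nwl + R_nwt = 492.5 kN; (ii) 0.85 R_nwl + 1.5 R_nwt = 477.9 kN.
R_n = max = 492.5 kN [governs: (i)]; φR_n = 369.4 kN.

φR_n ≈ 369 kN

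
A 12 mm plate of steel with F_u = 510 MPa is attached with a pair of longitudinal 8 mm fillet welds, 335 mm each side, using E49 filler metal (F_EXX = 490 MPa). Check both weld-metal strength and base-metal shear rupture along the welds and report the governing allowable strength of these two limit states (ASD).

t_e = 0.707 × 8 = 5.656 mm; L = 670 mm.
Weld metal: R_n/Ω = (1/2.0) × 0.6 × 490 × 5.656 × 670 × 10⁻³ = 557.1 kN.
Base metal (shear rupture): R_n/Ω = (1/2.0) × 0.6 × 510 × 12 × 670 × 10⁻³ = 1230 kN.
Governing: weld metal.

R_n/Ω ≈ 557 kN (weld metal governs)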